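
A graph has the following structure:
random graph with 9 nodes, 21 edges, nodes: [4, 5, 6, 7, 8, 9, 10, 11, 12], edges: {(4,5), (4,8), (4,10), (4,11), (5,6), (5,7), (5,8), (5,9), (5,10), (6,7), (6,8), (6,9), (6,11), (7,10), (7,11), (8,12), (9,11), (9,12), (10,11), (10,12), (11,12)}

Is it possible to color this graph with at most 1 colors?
No, G is not 1-colorable

The clique on vertices [9, 11, 12] has size 3 > 1, so it alone needs 3 colors.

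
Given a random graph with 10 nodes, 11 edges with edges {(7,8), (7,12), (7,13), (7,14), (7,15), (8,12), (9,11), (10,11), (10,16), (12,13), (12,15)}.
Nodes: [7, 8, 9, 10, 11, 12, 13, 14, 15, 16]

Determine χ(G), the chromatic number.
Clique number ω(G) = 3 (lower bound: χ ≥ ω).
The clique on [7, 8, 12] has size 3, forcing χ ≥ 3, and the coloring below uses 3 colors, so χ(G) = 3.
A valid 3-coloring: color 1: [7, 11, 16]; color 2: [9, 10, 12, 14]; color 3: [8, 13, 15].

χ(G) = 3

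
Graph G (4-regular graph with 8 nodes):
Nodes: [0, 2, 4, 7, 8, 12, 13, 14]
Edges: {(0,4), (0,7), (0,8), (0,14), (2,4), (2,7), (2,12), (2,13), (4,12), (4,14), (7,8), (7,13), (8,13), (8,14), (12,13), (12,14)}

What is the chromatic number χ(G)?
Clique number ω(G) = 3 (lower bound: χ ≥ ω).
Suppose a proper 3-coloring c exists. The clique [0, 4, 14] takes 3 distinct colors; by symmetry let c(0) = 1, c(4) = 2, c(14) = 3.
- Vertex 8: neighbors [0, 14] already have colors [1, 3] ⇒ c(8) = 2.
- Vertex 7: neighbors [0, 8] already have colors [1, 2] ⇒ c(7) = 3.
- Vertex 2: neighbors [4, 7] already have colors [2, 3] ⇒ c(2) = 1.
- Vertex 12: neighbors [2, 4, 14] already have colors [1, 2, 3] — all 3 colors blocked. Contradiction.
The forced assignments end in a contradiction, so G has no proper 3-coloring (χ ≥ 4).
The coloring below uses 4 colors, so χ(G) = 4.
A valid 4-coloring: color 1: [2, 8]; color 2: [7, 14]; color 3: [4, 13]; color 4: [0, 12].

χ(G) = 4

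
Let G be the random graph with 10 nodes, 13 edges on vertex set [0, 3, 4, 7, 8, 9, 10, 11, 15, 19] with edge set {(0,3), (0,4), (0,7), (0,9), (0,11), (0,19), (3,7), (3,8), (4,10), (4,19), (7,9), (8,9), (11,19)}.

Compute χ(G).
χ(G) = 3

Clique number ω(G) = 3 (lower bound: χ ≥ ω).
The clique on [0, 11, 19] has size 3, forcing χ ≥ 3, and the coloring below uses 3 colors, so χ(G) = 3.
A valid 3-coloring: color 1: [0, 8, 10, 15]; color 2: [3, 9, 19]; color 3: [4, 7, 11].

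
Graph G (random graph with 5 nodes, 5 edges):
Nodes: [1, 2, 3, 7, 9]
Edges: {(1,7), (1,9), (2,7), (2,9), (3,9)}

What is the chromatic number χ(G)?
χ(G) = 2

Clique number ω(G) = 2 (lower bound: χ ≥ ω).
The graph is bipartite (no odd cycle), so 2 colors suffice: χ(G) = 2.
A valid 2-coloring: color 1: [7, 9]; color 2: [1, 2, 3].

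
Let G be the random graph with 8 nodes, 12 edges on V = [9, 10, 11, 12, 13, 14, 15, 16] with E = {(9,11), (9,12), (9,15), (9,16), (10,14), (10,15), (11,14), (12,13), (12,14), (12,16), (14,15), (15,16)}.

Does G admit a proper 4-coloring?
Yes, G is 4-colorable

A valid 4-coloring: color 1: [11, 12, 15]; color 2: [9, 13, 14]; color 3: [10, 16].
(χ(G) = 3 ≤ 4.)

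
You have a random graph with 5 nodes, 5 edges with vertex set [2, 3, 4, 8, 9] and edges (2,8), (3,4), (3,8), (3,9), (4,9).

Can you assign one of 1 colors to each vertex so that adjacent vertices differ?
The clique on vertices [3, 4, 9] has size 3 > 1, so it alone needs 3 colors.

No, G is not 1-colorable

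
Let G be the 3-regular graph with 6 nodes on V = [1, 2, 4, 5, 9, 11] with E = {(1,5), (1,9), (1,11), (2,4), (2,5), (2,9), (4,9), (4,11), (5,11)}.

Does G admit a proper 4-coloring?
A valid 4-coloring: color 1: [9, 11]; color 2: [1, 2]; color 3: [4, 5].
(χ(G) = 3 ≤ 4.)

Yes, G is 4-colorable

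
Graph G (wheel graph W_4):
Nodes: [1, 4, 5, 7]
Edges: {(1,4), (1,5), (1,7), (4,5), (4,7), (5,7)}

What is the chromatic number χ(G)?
Clique number ω(G) = 4 (lower bound: χ ≥ ω).
The clique on [1, 4, 5, 7] has size 4, forcing χ ≥ 4, and the coloring below uses 4 colors, so χ(G) = 4.
A valid 4-coloring: color 1: [7]; color 2: [1]; color 3: [4]; color 4: [5].

χ(G) = 4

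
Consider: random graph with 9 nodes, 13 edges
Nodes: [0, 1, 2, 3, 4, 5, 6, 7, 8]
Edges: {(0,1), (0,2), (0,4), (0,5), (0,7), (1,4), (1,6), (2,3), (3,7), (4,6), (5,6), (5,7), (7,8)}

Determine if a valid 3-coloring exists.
Yes, G is 3-colorable

A valid 3-coloring: color 1: [0, 3, 6, 8]; color 2: [1, 2, 7]; color 3: [4, 5].
(χ(G) = 3 ≤ 3.)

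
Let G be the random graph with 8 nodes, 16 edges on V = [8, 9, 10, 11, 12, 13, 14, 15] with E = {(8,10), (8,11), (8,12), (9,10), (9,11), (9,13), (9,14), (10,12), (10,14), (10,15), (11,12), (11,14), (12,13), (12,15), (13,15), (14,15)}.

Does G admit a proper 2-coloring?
No, G is not 2-colorable

The clique on vertices [9, 10, 14] has size 3 > 2, so it alone needs 3 colors.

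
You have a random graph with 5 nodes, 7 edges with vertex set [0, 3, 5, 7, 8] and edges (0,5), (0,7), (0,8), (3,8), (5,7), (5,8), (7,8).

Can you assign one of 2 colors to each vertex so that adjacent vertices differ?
The clique on vertices [0, 5, 7, 8] has size 4 > 2, so it alone needs 4 colors.

No, G is not 2-colorable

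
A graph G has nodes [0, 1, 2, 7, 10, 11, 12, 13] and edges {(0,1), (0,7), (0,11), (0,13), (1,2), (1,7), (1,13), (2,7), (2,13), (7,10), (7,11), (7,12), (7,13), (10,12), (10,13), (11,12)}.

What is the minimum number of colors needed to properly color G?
Clique number ω(G) = 4 (lower bound: χ ≥ ω).
The clique on [0, 1, 7, 13] has size 4, forcing χ ≥ 4, and the coloring below uses 4 colors, so χ(G) = 4.
A valid 4-coloring: color 1: [7]; color 2: [11, 13]; color 3: [0, 2, 12]; color 4: [1, 10].

χ(G) = 4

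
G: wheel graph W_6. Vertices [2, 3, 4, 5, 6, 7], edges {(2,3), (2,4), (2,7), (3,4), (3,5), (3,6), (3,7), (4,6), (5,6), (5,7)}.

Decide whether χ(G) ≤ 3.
No, G is not 3-colorable

Odd cycle [6, 4, 2, 7, 5] needs 3 colors (χ ≥ 3).
Vertex 3 is adjacent to every vertex of [2, 4, 5, 6, 7], which already need 3 colors among themselves, so 3 needs a new color (χ ≥ 4).
Hence χ(G) ≥ 4 > 3, so no proper 3-coloring exists.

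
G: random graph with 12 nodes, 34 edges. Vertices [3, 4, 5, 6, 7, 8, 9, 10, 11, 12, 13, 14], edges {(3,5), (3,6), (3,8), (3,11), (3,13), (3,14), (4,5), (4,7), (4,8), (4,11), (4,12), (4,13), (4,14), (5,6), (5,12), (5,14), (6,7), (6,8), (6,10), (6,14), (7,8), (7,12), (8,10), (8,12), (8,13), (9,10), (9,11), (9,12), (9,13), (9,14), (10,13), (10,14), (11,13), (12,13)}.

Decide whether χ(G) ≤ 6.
A valid 6-coloring: color 1: [8, 11, 14]; color 2: [5, 7, 13]; color 3: [4, 6, 9]; color 4: [3, 10, 12].
(χ(G) = 4 ≤ 6.)

Yes, G is 6-colorable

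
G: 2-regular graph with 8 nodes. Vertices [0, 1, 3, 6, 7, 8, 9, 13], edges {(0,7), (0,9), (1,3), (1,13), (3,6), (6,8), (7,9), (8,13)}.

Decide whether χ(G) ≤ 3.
A valid 3-coloring: color 1: [1, 7, 8]; color 2: [0, 3, 13]; color 3: [6, 9].
(χ(G) = 3 ≤ 3.)

Yes, G is 3-colorable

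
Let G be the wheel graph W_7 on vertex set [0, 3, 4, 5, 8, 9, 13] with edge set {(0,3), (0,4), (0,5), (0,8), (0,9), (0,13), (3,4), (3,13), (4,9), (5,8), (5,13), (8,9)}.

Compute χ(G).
Clique number ω(G) = 3 (lower bound: χ ≥ ω).
The clique on [0, 8, 9] has size 3, forcing χ ≥ 3, and the coloring below uses 3 colors, so χ(G) = 3.
A valid 3-coloring: color 1: [0]; color 2: [4, 8, 13]; color 3: [3, 5, 9].

χ(G) = 3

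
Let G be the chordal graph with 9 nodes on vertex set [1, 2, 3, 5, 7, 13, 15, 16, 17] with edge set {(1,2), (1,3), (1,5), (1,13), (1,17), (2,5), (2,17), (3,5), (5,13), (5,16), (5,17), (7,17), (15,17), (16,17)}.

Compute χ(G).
χ(G) = 4

Clique number ω(G) = 4 (lower bound: χ ≥ ω).
The clique on [1, 2, 5, 17] has size 4, forcing χ ≥ 4, and the coloring below uses 4 colors, so χ(G) = 4.
A valid 4-coloring: color 1: [3, 13, 17]; color 2: [5, 7, 15]; color 3: [1, 16]; color 4: [2].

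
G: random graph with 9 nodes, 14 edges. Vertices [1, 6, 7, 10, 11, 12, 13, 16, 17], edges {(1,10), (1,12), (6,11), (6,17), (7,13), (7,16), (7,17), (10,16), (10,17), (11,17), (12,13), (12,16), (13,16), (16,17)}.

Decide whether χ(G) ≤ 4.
Yes, G is 4-colorable

A valid 4-coloring: color 1: [1, 6, 16]; color 2: [13, 17]; color 3: [7, 10, 11, 12].
(χ(G) = 3 ≤ 4.)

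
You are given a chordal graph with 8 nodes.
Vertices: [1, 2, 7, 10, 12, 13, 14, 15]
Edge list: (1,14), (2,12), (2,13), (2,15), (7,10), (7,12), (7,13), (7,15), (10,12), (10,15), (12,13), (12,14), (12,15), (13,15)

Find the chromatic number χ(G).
Clique number ω(G) = 4 (lower bound: χ ≥ ω).
The clique on [7, 10, 12, 15] has size 4, forcing χ ≥ 4, and the coloring below uses 4 colors, so χ(G) = 4.
A valid 4-coloring: color 1: [1, 12]; color 2: [14, 15]; color 3: [10, 13]; color 4: [2, 7].

χ(G) = 4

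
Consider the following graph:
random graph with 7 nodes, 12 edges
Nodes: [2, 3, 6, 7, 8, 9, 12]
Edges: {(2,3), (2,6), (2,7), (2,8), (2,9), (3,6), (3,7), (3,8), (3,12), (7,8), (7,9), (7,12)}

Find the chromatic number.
χ(G) = 4

Clique number ω(G) = 4 (lower bound: χ ≥ ω).
The clique on [2, 3, 7, 8] has size 4, forcing χ ≥ 4, and the coloring below uses 4 colors, so χ(G) = 4.
A valid 4-coloring: color 1: [2, 12]; color 2: [3, 9]; color 3: [6, 7]; color 4: [8].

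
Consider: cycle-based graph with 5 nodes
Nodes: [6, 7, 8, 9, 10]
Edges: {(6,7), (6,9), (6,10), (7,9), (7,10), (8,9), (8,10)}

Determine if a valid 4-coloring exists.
A valid 4-coloring: color 1: [6, 8]; color 2: [9, 10]; color 3: [7].
(χ(G) = 3 ≤ 4.)

Yes, G is 4-colorable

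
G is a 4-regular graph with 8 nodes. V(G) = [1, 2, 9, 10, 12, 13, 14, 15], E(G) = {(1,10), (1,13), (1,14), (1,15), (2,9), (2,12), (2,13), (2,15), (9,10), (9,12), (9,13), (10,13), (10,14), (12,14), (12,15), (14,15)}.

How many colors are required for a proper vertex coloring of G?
χ(G) = 4

Clique number ω(G) = 3 (lower bound: χ ≥ ω).
Suppose a proper 3-coloring c exists. The clique [1, 10, 13] takes 3 distinct colors; by symmetry let c(1) = 1, c(10) = 2, c(13) = 3.
- Vertex 9: neighbors [10, 13] already have colors [2, 3] ⇒ c(9) = 1.
- Vertex 2: neighbors [9, 13] already have colors [1, 3] ⇒ c(2) = 2.
- Vertex 12: neighbors [9, 2] already have colors [1, 2] ⇒ c(12) = 3.
- Vertex 14: neighbors [1, 10, 12] already have colors [1, 2, 3] — all 3 colors blocked. Contradiction.
The forced assignments end in a contradiction, so G has no proper 3-coloring (χ ≥ 4).
The coloring below uses 4 colors, so χ(G) = 4.
A valid 4-coloring: color 1: [13, 15]; color 2: [2, 14]; color 3: [10, 12]; color 4: [1, 9].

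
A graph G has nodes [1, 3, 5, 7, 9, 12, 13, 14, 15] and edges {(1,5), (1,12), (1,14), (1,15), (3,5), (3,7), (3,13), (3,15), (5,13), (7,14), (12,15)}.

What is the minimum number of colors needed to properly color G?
χ(G) = 3

Clique number ω(G) = 3 (lower bound: χ ≥ ω).
The clique on [1, 12, 15] has size 3, forcing χ ≥ 3, and the coloring below uses 3 colors, so χ(G) = 3.
A valid 3-coloring: color 1: [1, 3, 9]; color 2: [5, 12, 14]; color 3: [7, 13, 15].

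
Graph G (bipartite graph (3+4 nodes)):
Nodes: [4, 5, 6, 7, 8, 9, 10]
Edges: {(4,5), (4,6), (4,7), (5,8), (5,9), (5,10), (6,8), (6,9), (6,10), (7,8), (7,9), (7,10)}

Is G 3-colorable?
Yes, G is 3-colorable

A valid 3-coloring: color 1: [5, 6, 7]; color 2: [4, 8, 9, 10].
(χ(G) = 2 ≤ 3.)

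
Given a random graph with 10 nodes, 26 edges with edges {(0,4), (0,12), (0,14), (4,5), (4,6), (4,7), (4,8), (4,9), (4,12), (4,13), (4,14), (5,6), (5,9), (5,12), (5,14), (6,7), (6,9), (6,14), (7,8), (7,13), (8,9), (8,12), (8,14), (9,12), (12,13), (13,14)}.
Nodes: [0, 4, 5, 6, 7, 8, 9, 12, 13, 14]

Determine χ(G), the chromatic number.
Clique number ω(G) = 4 (lower bound: χ ≥ ω).
The clique on [4, 8, 9, 12] has size 4, forcing χ ≥ 4, and the coloring below uses 4 colors, so χ(G) = 4.
A valid 4-coloring: color 1: [4]; color 2: [7, 9, 14]; color 3: [0, 5, 8, 13]; color 4: [6, 12].

χ(G) = 4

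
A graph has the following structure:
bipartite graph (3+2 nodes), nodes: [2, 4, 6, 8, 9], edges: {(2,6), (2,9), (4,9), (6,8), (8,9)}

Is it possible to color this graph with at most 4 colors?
Yes, G is 4-colorable

A valid 4-coloring: color 1: [6, 9]; color 2: [2, 4, 8].
(χ(G) = 2 ≤ 4.)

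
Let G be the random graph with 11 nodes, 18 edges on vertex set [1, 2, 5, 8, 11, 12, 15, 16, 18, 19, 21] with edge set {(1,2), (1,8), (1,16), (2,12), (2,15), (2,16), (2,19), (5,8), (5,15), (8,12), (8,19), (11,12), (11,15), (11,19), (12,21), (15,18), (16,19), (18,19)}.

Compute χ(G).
χ(G) = 3

Clique number ω(G) = 3 (lower bound: χ ≥ ω).
The clique on [1, 2, 16] has size 3, forcing χ ≥ 3, and the coloring below uses 3 colors, so χ(G) = 3.
A valid 3-coloring: color 1: [2, 8, 11, 18, 21]; color 2: [1, 12, 15, 19]; color 3: [5, 16].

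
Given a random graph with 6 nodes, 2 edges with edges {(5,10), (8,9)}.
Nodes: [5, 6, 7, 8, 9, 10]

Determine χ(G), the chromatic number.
χ(G) = 2

Clique number ω(G) = 2 (lower bound: χ ≥ ω).
The graph is bipartite (no odd cycle), so 2 colors suffice: χ(G) = 2.
A valid 2-coloring: color 1: [6, 7, 8, 10]; color 2: [5, 9].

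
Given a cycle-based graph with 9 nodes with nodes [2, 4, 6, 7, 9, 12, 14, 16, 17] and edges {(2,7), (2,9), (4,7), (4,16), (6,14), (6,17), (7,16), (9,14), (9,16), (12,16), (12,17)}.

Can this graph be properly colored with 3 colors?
Yes, G is 3-colorable

A valid 3-coloring: color 1: [2, 14, 16, 17]; color 2: [6, 7, 9, 12]; color 3: [4].
(χ(G) = 3 ≤ 3.)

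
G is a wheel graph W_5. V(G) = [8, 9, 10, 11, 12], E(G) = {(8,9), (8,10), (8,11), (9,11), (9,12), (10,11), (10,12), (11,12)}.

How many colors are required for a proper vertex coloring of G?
χ(G) = 3

Clique number ω(G) = 3 (lower bound: χ ≥ ω).
The clique on [8, 9, 11] has size 3, forcing χ ≥ 3, and the coloring below uses 3 colors, so χ(G) = 3.
A valid 3-coloring: color 1: [11]; color 2: [8, 12]; color 3: [9, 10].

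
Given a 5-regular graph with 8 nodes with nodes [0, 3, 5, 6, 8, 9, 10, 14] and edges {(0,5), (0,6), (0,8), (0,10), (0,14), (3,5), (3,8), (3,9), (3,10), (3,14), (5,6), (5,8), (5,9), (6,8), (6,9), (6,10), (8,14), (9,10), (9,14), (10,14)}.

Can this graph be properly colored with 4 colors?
Yes, G is 4-colorable

A valid 4-coloring: color 1: [0, 9]; color 2: [8, 10]; color 3: [3, 6]; color 4: [5, 14].
(χ(G) = 4 ≤ 4.)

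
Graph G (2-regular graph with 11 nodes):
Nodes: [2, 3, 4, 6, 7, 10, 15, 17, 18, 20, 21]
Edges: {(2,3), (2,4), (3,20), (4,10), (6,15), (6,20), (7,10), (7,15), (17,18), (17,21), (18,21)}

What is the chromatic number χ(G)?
Clique number ω(G) = 3 (lower bound: χ ≥ ω).
The clique on [17, 18, 21] has size 3, forcing χ ≥ 3, and the coloring below uses 3 colors, so χ(G) = 3.
A valid 3-coloring: color 1: [3, 4, 6, 7, 21]; color 2: [2, 10, 15, 17, 20]; color 3: [18].

χ(G) = 3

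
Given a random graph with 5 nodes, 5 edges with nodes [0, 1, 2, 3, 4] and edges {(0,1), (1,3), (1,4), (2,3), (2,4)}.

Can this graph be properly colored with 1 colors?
Edge (0,1) forces its endpoints to differ, so 1 color is not enough.

No, G is not 1-colorable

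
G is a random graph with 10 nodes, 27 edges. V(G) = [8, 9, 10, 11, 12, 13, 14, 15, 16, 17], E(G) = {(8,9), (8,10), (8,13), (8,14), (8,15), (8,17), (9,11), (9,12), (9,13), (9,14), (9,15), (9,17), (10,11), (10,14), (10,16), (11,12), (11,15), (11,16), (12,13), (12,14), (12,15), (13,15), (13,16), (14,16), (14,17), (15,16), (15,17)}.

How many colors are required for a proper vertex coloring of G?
Clique number ω(G) = 4 (lower bound: χ ≥ ω).
The clique on [8, 9, 14, 17] has size 4, forcing χ ≥ 4, and the coloring below uses 4 colors, so χ(G) = 4.
A valid 4-coloring: color 1: [9, 10]; color 2: [14, 15]; color 3: [8, 12, 16]; color 4: [11, 13, 17].

χ(G) = 4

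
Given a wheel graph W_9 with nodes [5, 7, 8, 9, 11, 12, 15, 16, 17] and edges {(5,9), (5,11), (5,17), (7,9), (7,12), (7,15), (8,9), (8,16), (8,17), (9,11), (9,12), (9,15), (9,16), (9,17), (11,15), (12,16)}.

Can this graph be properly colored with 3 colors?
A valid 3-coloring: color 1: [9]; color 2: [5, 8, 12, 15]; color 3: [7, 11, 16, 17].
(χ(G) = 3 ≤ 3.)

Yes, G is 3-colorable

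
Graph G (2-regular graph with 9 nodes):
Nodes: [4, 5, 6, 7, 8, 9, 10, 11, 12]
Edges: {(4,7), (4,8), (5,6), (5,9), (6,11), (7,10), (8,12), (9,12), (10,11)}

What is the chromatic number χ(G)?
χ(G) = 3

Clique number ω(G) = 2 (lower bound: χ ≥ ω).
Odd cycle [9, 5, 6, 11, 10, 7, 4, 8, 12] needs 3 colors (χ ≥ 3).
The coloring below uses 3 colors, so χ(G) = 3.
A valid 3-coloring: color 1: [7, 8, 9, 11]; color 2: [4, 5, 10, 12]; color 3: [6].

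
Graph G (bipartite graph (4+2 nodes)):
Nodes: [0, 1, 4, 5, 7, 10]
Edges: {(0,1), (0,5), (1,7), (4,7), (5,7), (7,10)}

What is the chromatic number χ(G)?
Clique number ω(G) = 2 (lower bound: χ ≥ ω).
The graph is bipartite (no odd cycle), so 2 colors suffice: χ(G) = 2.
A valid 2-coloring: color 1: [0, 7]; color 2: [1, 4, 5, 10].

χ(G) = 2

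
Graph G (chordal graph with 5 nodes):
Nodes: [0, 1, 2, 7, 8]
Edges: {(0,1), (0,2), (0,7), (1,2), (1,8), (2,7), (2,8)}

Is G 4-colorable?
Yes, G is 4-colorable

A valid 4-coloring: color 1: [2]; color 2: [0, 8]; color 3: [1, 7].
(χ(G) = 3 ≤ 4.)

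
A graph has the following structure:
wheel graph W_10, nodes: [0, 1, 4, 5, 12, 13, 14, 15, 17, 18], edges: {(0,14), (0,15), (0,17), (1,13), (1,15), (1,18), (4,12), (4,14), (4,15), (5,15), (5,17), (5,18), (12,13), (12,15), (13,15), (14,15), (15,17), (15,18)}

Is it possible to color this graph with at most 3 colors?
No, G is not 3-colorable

Odd cycle [0, 14, 4, 12, 13, 1, 18, 5, 17] needs 3 colors (χ ≥ 3).
Vertex 15 is adjacent to every vertex of [0, 1, 4, 5, 12, 13, 14, 17, 18], which already need 3 colors among themselves, so 15 needs a new color (χ ≥ 4).
Hence χ(G) ≥ 4 > 3, so no proper 3-coloring exists.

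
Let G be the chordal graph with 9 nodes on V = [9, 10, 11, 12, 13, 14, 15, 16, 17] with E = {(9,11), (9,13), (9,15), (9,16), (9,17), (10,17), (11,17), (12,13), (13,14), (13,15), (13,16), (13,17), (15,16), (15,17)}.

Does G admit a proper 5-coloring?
Yes, G is 5-colorable

A valid 5-coloring: color 1: [10, 11, 13]; color 2: [12, 14, 16, 17]; color 3: [9]; color 4: [15].
(χ(G) = 4 ≤ 5.)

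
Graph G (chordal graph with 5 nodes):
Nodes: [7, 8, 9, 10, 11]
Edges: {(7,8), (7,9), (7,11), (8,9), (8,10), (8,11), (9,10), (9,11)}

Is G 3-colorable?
No, G is not 3-colorable

The clique on vertices [7, 8, 9, 11] has size 4 > 3, so it alone needs 4 colors.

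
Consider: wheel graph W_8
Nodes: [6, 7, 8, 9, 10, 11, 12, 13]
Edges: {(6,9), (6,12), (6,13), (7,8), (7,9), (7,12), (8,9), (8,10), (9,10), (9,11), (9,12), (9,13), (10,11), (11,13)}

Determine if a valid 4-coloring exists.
A valid 4-coloring: color 1: [9]; color 2: [6, 7, 10]; color 3: [8, 11, 12]; color 4: [13].
(χ(G) = 4 ≤ 4.)

Yes, G is 4-colorable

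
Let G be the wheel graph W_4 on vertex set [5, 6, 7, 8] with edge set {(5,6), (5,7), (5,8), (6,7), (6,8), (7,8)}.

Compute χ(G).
Clique number ω(G) = 4 (lower bound: χ ≥ ω).
The clique on [5, 6, 7, 8] has size 4, forcing χ ≥ 4, and the coloring below uses 4 colors, so χ(G) = 4.
A valid 4-coloring: color 1: [5]; color 2: [8]; color 3: [7]; color 4: [6].

χ(G) = 4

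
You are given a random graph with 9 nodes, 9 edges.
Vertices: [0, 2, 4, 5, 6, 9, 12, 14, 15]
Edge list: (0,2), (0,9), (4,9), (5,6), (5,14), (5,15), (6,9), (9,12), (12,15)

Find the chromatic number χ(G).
Clique number ω(G) = 2 (lower bound: χ ≥ ω).
Odd cycle [15, 5, 6, 9, 12] needs 3 colors (χ ≥ 3).
The coloring below uses 3 colors, so χ(G) = 3.
A valid 3-coloring: color 1: [2, 5, 9]; color 2: [0, 4, 6, 12, 14]; color 3: [15].

χ(G) = 3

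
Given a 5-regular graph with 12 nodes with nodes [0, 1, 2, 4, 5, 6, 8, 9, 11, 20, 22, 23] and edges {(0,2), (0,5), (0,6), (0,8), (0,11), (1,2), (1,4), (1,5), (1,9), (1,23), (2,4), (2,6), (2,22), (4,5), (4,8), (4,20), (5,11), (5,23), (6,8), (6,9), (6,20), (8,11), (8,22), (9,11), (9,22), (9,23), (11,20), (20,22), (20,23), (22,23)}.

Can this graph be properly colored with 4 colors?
Yes, G is 4-colorable

A valid 4-coloring: color 1: [2, 5, 8, 9, 20]; color 2: [0, 4, 23]; color 3: [1, 6, 11, 22].
(χ(G) = 3 ≤ 4.)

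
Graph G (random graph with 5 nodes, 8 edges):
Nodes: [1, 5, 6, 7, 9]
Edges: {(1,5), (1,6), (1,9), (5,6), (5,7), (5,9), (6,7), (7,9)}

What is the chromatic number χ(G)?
Clique number ω(G) = 3 (lower bound: χ ≥ ω).
The clique on [1, 5, 9] has size 3, forcing χ ≥ 3, and the coloring below uses 3 colors, so χ(G) = 3.
A valid 3-coloring: color 1: [5]; color 2: [1, 7]; color 3: [6, 9].

χ(G) = 3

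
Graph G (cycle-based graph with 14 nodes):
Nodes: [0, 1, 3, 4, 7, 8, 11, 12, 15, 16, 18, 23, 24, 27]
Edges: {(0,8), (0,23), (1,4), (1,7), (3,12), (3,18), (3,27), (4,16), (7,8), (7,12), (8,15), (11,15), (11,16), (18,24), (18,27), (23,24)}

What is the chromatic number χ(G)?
χ(G) = 3

Clique number ω(G) = 3 (lower bound: χ ≥ ω).
The clique on [3, 18, 27] has size 3, forcing χ ≥ 3, and the coloring below uses 3 colors, so χ(G) = 3.
A valid 3-coloring: color 1: [0, 3, 7, 15, 16, 24]; color 2: [4, 8, 11, 12, 18, 23]; color 3: [1, 27].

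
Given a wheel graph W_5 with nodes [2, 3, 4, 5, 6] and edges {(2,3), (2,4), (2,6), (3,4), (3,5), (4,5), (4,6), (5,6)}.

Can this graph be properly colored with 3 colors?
Yes, G is 3-colorable

A valid 3-coloring: color 1: [4]; color 2: [3, 6]; color 3: [2, 5].
(χ(G) = 3 ≤ 3.)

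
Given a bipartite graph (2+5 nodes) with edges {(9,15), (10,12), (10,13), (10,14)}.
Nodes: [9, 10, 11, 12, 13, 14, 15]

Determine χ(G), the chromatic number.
χ(G) = 2

Clique number ω(G) = 2 (lower bound: χ ≥ ω).
The graph is bipartite (no odd cycle), so 2 colors suffice: χ(G) = 2.
A valid 2-coloring: color 1: [10, 11, 15]; color 2: [9, 12, 13, 14].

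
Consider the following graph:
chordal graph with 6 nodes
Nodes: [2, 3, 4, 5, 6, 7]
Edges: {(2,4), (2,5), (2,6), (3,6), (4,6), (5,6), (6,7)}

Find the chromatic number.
χ(G) = 3

Clique number ω(G) = 3 (lower bound: χ ≥ ω).
The clique on [2, 4, 6] has size 3, forcing χ ≥ 3, and the coloring below uses 3 colors, so χ(G) = 3.
A valid 3-coloring: color 1: [6]; color 2: [2, 3, 7]; color 3: [4, 5].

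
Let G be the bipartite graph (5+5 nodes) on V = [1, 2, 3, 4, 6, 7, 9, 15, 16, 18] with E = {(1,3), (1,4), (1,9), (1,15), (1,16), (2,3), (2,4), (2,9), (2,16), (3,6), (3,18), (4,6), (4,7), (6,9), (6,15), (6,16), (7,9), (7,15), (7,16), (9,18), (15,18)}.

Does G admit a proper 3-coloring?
A valid 3-coloring: color 1: [3, 4, 9, 15, 16]; color 2: [1, 2, 6, 7, 18].
(χ(G) = 2 ≤ 3.)

Yes, G is 3-colorable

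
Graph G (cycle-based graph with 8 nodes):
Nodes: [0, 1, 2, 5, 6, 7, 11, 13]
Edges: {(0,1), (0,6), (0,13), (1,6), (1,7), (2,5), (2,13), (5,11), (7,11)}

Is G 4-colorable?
Yes, G is 4-colorable

A valid 4-coloring: color 1: [1, 5, 13]; color 2: [0, 2, 11]; color 3: [6, 7].
(χ(G) = 3 ≤ 4.)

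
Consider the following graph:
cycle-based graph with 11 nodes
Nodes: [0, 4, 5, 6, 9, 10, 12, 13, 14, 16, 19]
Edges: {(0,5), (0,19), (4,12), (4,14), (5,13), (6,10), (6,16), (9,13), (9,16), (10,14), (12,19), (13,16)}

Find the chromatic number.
χ(G) = 3

Clique number ω(G) = 3 (lower bound: χ ≥ ω).
The clique on [9, 13, 16] has size 3, forcing χ ≥ 3, and the coloring below uses 3 colors, so χ(G) = 3.
A valid 3-coloring: color 1: [4, 5, 10, 16, 19]; color 2: [0, 6, 12, 13, 14]; color 3: [9].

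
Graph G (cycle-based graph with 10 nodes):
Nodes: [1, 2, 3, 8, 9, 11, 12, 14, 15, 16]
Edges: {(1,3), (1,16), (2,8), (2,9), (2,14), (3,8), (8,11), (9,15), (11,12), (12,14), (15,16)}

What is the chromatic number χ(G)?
Clique number ω(G) = 2 (lower bound: χ ≥ ω).
Odd cycle [11, 12, 14, 2, 8] needs 3 colors (χ ≥ 3).
The coloring below uses 3 colors, so χ(G) = 3.
A valid 3-coloring: color 1: [8, 9, 12, 16]; color 2: [1, 2, 11, 15]; color 3: [3, 14].

χ(G) = 3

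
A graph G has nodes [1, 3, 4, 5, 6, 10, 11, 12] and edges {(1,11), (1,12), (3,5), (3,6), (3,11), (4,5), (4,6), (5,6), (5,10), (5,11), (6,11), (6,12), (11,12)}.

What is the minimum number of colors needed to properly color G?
Clique number ω(G) = 4 (lower bound: χ ≥ ω).
The clique on [3, 5, 6, 11] has size 4, forcing χ ≥ 4, and the coloring below uses 4 colors, so χ(G) = 4.
A valid 4-coloring: color 1: [1, 6, 10]; color 2: [5, 12]; color 3: [4, 11]; color 4: [3].

χ(G) = 4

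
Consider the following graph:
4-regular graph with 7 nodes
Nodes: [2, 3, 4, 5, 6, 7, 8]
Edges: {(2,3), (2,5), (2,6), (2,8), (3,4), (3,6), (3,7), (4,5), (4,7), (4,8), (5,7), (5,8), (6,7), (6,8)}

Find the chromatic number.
Clique number ω(G) = 3 (lower bound: χ ≥ ω).
Suppose a proper 3-coloring c exists. The clique [2, 3, 6] takes 3 distinct colors; by symmetry let c(2) = 1, c(3) = 2, c(6) = 3.
- Vertex 7: neighbors [3, 6] already have colors [2, 3] ⇒ c(7) = 1.
- Vertex 4: neighbors [7, 3] already have colors [1, 2] ⇒ c(4) = 3.
- Vertex 5: neighbors [2, 4] already have colors [1, 3] ⇒ c(5) = 2.
- Vertex 8: neighbors [2, 5, 4] already have colors [1, 2, 3] — all 3 colors blocked. Contradiction.
The forced assignments end in a contradiction, so G has no proper 3-coloring (χ ≥ 4).
The coloring below uses 4 colors, so χ(G) = 4.
A valid 4-coloring: color 1: [5, 6]; color 2: [3, 8]; color 3: [2, 4]; color 4: [7].

χ(G) = 4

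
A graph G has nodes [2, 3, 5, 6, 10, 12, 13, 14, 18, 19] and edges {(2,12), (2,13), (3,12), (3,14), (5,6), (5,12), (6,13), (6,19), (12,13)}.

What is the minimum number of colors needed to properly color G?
Clique number ω(G) = 3 (lower bound: χ ≥ ω).
The clique on [2, 12, 13] has size 3, forcing χ ≥ 3, and the coloring below uses 3 colors, so χ(G) = 3.
A valid 3-coloring: color 1: [6, 10, 12, 14, 18]; color 2: [3, 5, 13, 19]; color 3: [2].

χ(G) = 3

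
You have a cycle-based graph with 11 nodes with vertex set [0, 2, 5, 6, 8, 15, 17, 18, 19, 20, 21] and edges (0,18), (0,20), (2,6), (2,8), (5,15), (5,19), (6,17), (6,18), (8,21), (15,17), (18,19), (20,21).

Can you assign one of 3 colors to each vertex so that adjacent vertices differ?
A valid 3-coloring: color 1: [6, 8, 15, 19, 20]; color 2: [2, 5, 17, 18, 21]; color 3: [0].
(χ(G) = 3 ≤ 3.)

Yes, G is 3-colorable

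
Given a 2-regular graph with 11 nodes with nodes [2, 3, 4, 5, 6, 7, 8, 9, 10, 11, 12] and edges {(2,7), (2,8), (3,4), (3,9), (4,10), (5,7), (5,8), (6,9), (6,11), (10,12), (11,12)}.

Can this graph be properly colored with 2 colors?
Odd cycle [6, 9, 3, 4, 10, 12, 11] needs 3 colors (χ ≥ 3).
Hence χ(G) ≥ 3 > 2, so no proper 2-coloring exists.

No, G is not 2-colorable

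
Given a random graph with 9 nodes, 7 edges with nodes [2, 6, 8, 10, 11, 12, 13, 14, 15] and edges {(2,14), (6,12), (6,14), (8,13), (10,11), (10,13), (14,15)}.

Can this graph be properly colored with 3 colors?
A valid 3-coloring: color 1: [8, 10, 12, 14]; color 2: [2, 6, 11, 13, 15].
(χ(G) = 2 ≤ 3.)

Yes, G is 3-colorable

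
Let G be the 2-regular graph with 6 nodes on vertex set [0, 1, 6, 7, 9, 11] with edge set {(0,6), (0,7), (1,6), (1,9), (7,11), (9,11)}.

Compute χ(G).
Clique number ω(G) = 2 (lower bound: χ ≥ ω).
The graph is bipartite (no odd cycle), so 2 colors suffice: χ(G) = 2.
A valid 2-coloring: color 1: [0, 1, 11]; color 2: [6, 7, 9].

χ(G) = 2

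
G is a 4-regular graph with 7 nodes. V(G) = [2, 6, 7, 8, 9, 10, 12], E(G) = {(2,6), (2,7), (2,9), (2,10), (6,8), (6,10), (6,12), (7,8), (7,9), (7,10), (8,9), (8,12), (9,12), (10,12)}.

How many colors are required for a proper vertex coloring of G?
Clique number ω(G) = 3 (lower bound: χ ≥ ω).
Suppose a proper 3-coloring c exists. The clique [2, 6, 10] takes 3 distinct colors; by symmetry let c(2) = 1, c(6) = 2, c(10) = 3.
- Vertex 7: neighbors [2, 10] already have colors [1, 3] ⇒ c(7) = 2.
- Vertex 9: neighbors [2, 7] already have colors [1, 2] ⇒ c(9) = 3.
- Vertex 8: neighbors [6, 9] already have colors [2, 3] ⇒ c(8) = 1.
- Vertex 12: neighbors [8, 6, 9] already have colors [1, 2, 3] — all 3 colors blocked. Contradiction.
The forced assignments end in a contradiction, so G has no proper 3-coloring (χ ≥ 4).
The coloring below uses 4 colors, so χ(G) = 4.
A valid 4-coloring: color 1: [9, 10]; color 2: [2, 12]; color 3: [6, 7]; color 4: [8].

χ(G) = 4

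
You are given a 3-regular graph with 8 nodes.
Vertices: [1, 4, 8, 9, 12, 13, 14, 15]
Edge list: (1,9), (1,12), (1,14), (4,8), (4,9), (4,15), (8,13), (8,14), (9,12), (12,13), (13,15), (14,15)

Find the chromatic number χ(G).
Clique number ω(G) = 3 (lower bound: χ ≥ ω).
The clique on [1, 9, 12] has size 3, forcing χ ≥ 3, and the coloring below uses 3 colors, so χ(G) = 3.
A valid 3-coloring: color 1: [8, 12, 15]; color 2: [9, 13, 14]; color 3: [1, 4].

χ(G) = 3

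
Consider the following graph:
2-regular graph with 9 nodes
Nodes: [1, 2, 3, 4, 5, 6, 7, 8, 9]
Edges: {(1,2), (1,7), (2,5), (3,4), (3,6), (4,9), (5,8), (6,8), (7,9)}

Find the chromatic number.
Clique number ω(G) = 2 (lower bound: χ ≥ ω).
Odd cycle [7, 1, 2, 5, 8, 6, 3, 4, 9] needs 3 colors (χ ≥ 3).
The coloring below uses 3 colors, so χ(G) = 3.
A valid 3-coloring: color 1: [2, 4, 7, 8]; color 2: [1, 3, 5, 9]; color 3: [6].

χ(G) = 3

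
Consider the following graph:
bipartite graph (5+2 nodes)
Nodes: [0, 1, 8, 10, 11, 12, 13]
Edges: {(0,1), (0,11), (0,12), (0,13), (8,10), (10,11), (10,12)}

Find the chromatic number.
χ(G) = 2

Clique number ω(G) = 2 (lower bound: χ ≥ ω).
The graph is bipartite (no odd cycle), so 2 colors suffice: χ(G) = 2.
A valid 2-coloring: color 1: [0, 10]; color 2: [1, 8, 11, 12, 13].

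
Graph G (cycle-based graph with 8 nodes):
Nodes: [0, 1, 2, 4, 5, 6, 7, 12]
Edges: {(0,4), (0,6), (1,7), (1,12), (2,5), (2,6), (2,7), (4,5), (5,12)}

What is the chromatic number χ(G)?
Clique number ω(G) = 2 (lower bound: χ ≥ ω).
Odd cycle [2, 7, 1, 12, 5] needs 3 colors (χ ≥ 3).
The coloring below uses 3 colors, so χ(G) = 3.
A valid 3-coloring: color 1: [0, 5, 7]; color 2: [2, 4, 12]; color 3: [1, 6].

χ(G) = 3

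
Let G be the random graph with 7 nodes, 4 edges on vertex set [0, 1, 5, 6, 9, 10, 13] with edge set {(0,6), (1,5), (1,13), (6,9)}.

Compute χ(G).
χ(G) = 2

Clique number ω(G) = 2 (lower bound: χ ≥ ω).
The graph is bipartite (no odd cycle), so 2 colors suffice: χ(G) = 2.
A valid 2-coloring: color 1: [1, 6, 10]; color 2: [0, 5, 9, 13].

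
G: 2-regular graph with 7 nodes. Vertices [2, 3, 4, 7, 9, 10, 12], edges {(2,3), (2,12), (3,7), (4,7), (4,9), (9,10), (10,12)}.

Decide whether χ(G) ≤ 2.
No, G is not 2-colorable

Odd cycle [7, 4, 9, 10, 12, 2, 3] needs 3 colors (χ ≥ 3).
Hence χ(G) ≥ 3 > 2, so no proper 2-coloring exists.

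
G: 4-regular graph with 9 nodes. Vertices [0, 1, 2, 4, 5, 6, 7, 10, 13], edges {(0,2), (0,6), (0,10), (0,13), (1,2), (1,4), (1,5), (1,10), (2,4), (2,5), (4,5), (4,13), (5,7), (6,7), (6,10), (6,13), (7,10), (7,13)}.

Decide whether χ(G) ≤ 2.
No, G is not 2-colorable

The clique on vertices [1, 2, 4, 5] has size 4 > 2, so it alone needs 4 colors.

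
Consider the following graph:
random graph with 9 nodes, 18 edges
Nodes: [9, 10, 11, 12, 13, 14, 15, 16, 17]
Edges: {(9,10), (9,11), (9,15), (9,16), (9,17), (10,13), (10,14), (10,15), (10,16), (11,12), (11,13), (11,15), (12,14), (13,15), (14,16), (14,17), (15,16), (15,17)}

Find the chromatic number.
Clique number ω(G) = 4 (lower bound: χ ≥ ω).
The clique on [9, 10, 15, 16] has size 4, forcing χ ≥ 4, and the coloring below uses 4 colors, so χ(G) = 4.
A valid 4-coloring: color 1: [14, 15]; color 2: [9, 12, 13]; color 3: [10, 11, 17]; color 4: [16].

χ(G) = 4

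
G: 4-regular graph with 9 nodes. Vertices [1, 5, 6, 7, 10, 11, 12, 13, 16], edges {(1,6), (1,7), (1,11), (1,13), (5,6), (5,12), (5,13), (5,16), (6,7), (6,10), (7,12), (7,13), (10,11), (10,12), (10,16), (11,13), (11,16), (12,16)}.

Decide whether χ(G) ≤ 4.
Yes, G is 4-colorable

A valid 4-coloring: color 1: [6, 13, 16]; color 2: [5, 7, 10]; color 3: [1, 12]; color 4: [11].
(χ(G) = 4 ≤ 4.)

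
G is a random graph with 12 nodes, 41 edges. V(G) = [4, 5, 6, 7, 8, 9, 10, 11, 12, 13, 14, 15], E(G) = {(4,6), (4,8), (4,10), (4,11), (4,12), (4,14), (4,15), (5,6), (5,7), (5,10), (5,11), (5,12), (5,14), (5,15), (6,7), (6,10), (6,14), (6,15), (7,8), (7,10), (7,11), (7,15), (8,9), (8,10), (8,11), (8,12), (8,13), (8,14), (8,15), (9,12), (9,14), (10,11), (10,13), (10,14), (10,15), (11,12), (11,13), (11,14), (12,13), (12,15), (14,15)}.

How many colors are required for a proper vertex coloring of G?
Clique number ω(G) = 5 (lower bound: χ ≥ ω).
The clique on [4, 8, 10, 11, 14] has size 5, forcing χ ≥ 5, and the coloring below uses 5 colors, so χ(G) = 5.
A valid 5-coloring: color 1: [10, 12]; color 2: [6, 8]; color 3: [9, 11, 15]; color 4: [7, 13, 14]; color 5: [4, 5].

χ(G) = 5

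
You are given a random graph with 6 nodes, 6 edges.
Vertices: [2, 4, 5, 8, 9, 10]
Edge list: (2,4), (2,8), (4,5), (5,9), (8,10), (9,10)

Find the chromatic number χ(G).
χ(G) = 2

Clique number ω(G) = 2 (lower bound: χ ≥ ω).
The graph is bipartite (no odd cycle), so 2 colors suffice: χ(G) = 2.
A valid 2-coloring: color 1: [2, 5, 10]; color 2: [4, 8, 9].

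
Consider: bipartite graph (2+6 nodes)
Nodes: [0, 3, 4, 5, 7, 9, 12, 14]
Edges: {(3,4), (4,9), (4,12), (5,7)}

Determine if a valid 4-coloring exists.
Yes, G is 4-colorable

A valid 4-coloring: color 1: [0, 4, 7, 14]; color 2: [3, 5, 9, 12].
(χ(G) = 2 ≤ 4.)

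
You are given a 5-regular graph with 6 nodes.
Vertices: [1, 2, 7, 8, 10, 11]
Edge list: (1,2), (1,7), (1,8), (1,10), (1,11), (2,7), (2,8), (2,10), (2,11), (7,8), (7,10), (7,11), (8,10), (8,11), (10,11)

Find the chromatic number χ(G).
Clique number ω(G) = 6 (lower bound: χ ≥ ω).
The clique on [1, 2, 7, 8, 10, 11] has size 6, forcing χ ≥ 6, and the coloring below uses 6 colors, so χ(G) = 6.
A valid 6-coloring: color 1: [1]; color 2: [8]; color 3: [10]; color 4: [7]; color 5: [2]; color 6: [11].

χ(G) = 6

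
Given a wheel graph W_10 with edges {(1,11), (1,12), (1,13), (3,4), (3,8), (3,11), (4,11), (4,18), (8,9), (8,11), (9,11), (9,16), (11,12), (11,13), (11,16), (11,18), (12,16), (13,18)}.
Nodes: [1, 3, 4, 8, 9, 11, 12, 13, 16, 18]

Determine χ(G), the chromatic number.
χ(G) = 4

Clique number ω(G) = 3 (lower bound: χ ≥ ω).
Odd cycle [9, 16, 12, 1, 13, 18, 4, 3, 8] needs 3 colors (χ ≥ 3).
Vertex 11 is adjacent to every vertex of [1, 3, 4, 8, 9, 12, 13, 16, 18], which already need 3 colors among themselves, so 11 needs a new color (χ ≥ 4).
The coloring below uses 4 colors, so χ(G) = 4.
A valid 4-coloring: color 1: [11]; color 2: [3, 9, 12, 13]; color 3: [1, 8, 16, 18]; color 4: [4].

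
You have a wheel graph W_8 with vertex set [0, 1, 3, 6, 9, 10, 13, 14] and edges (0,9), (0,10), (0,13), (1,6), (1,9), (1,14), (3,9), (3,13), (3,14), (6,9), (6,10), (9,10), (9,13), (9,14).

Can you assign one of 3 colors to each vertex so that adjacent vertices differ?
Odd cycle [10, 6, 1, 14, 3, 13, 0] needs 3 colors (χ ≥ 3).
Vertex 9 is adjacent to every vertex of [0, 1, 3, 6, 10, 13, 14], which already need 3 colors among themselves, so 9 needs a new color (χ ≥ 4).
Hence χ(G) ≥ 4 > 3, so no proper 3-coloring exists.

No, G is not 3-colorable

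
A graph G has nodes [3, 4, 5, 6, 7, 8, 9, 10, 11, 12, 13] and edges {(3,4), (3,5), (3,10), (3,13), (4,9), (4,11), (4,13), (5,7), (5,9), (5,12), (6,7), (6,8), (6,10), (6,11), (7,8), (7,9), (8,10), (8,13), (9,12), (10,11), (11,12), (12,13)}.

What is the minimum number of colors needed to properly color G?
Clique number ω(G) = 3 (lower bound: χ ≥ ω).
The clique on [3, 4, 13] has size 3, forcing χ ≥ 3, and the coloring below uses 3 colors, so χ(G) = 3.
A valid 3-coloring: color 1: [3, 8, 9, 11]; color 2: [5, 6, 13]; color 3: [4, 7, 10, 12].

χ(G) = 3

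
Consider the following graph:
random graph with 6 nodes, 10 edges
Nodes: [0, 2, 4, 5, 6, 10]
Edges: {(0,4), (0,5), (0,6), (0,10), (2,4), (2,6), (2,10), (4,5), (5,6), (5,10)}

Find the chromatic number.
Clique number ω(G) = 3 (lower bound: χ ≥ ω).
The clique on [0, 5, 10] has size 3, forcing χ ≥ 3, and the coloring below uses 3 colors, so χ(G) = 3.
A valid 3-coloring: color 1: [2, 5]; color 2: [0]; color 3: [4, 6, 10].

χ(G) = 3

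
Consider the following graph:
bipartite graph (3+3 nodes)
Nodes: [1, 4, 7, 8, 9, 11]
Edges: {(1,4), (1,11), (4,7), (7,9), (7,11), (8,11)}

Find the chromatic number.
χ(G) = 2

Clique number ω(G) = 2 (lower bound: χ ≥ ω).
The graph is bipartite (no odd cycle), so 2 colors suffice: χ(G) = 2.
A valid 2-coloring: color 1: [1, 7, 8]; color 2: [4, 9, 11].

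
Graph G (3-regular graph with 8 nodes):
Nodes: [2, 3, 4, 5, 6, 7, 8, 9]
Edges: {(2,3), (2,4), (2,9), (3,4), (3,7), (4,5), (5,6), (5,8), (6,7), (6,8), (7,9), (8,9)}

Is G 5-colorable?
A valid 5-coloring: color 1: [2, 7, 8]; color 2: [4, 6, 9]; color 3: [3, 5].
(χ(G) = 3 ≤ 5.)

Yes, G is 5-colorable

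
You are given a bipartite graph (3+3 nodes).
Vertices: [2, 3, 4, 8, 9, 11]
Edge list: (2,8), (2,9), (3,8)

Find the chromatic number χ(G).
Clique number ω(G) = 2 (lower bound: χ ≥ ω).
The graph is bipartite (no odd cycle), so 2 colors suffice: χ(G) = 2.
A valid 2-coloring: color 1: [4, 8, 9, 11]; color 2: [2, 3].

χ(G) = 2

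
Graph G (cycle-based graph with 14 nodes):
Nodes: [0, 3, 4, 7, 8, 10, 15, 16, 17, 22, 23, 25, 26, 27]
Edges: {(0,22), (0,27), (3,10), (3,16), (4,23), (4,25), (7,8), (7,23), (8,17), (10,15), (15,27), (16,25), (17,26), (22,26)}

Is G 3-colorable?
Yes, G is 3-colorable

A valid 3-coloring: color 1: [0, 3, 8, 15, 23, 25, 26]; color 2: [4, 7, 10, 16, 17, 22, 27].
(χ(G) = 2 ≤ 3.)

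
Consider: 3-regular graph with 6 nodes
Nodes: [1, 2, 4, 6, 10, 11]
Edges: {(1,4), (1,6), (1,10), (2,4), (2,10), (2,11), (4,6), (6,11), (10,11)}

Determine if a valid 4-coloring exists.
Yes, G is 4-colorable

A valid 4-coloring: color 1: [1, 11]; color 2: [2, 6]; color 3: [4, 10].
(χ(G) = 3 ≤ 4.)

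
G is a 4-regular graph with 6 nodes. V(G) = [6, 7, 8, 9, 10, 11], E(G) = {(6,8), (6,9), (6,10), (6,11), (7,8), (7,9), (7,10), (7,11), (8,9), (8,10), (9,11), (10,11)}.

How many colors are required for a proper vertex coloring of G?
Clique number ω(G) = 3 (lower bound: χ ≥ ω).
The clique on [6, 8, 9] has size 3, forcing χ ≥ 3, and the coloring below uses 3 colors, so χ(G) = 3.
A valid 3-coloring: color 1: [6, 7]; color 2: [8, 11]; color 3: [9, 10].

χ(G) = 3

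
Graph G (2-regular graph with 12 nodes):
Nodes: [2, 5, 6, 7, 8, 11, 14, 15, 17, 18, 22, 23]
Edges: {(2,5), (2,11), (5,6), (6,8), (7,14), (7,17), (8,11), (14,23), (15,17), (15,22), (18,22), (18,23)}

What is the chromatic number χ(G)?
Clique number ω(G) = 2 (lower bound: χ ≥ ω).
Odd cycle [22, 15, 17, 7, 14, 23, 18] needs 3 colors (χ ≥ 3).
The coloring below uses 3 colors, so χ(G) = 3.
A valid 3-coloring: color 1: [2, 6, 7, 15, 23]; color 2: [5, 8, 14, 17, 22]; color 3: [11, 18].

χ(G) = 3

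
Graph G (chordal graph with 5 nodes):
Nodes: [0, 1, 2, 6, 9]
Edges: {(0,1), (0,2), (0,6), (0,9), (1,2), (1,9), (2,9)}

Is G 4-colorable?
A valid 4-coloring: color 1: [0]; color 2: [1, 6]; color 3: [9]; color 4: [2].
(χ(G) = 4 ≤ 4.)

Yes, G is 4-colorable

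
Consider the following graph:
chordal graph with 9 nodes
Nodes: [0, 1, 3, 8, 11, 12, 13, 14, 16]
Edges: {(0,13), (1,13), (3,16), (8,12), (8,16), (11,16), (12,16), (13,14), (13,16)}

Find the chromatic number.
Clique number ω(G) = 3 (lower bound: χ ≥ ω).
The clique on [8, 12, 16] has size 3, forcing χ ≥ 3, and the coloring below uses 3 colors, so χ(G) = 3.
A valid 3-coloring: color 1: [0, 1, 14, 16]; color 2: [3, 11, 12, 13]; color 3: [8].

χ(G) = 3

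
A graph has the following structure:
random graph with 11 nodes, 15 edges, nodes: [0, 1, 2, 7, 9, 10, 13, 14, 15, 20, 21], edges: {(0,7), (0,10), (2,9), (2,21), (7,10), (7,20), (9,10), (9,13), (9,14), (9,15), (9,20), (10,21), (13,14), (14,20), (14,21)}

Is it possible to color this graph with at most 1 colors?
No, G is not 1-colorable

The clique on vertices [0, 7, 10] has size 3 > 1, so it alone needs 3 colors.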